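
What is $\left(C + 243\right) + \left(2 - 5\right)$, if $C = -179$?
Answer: $61$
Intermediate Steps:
$\left(C + 243\right) + \left(2 - 5\right) = \left(-179 + 243\right) + \left(2 - 5\right) = 64 - 3 = 61$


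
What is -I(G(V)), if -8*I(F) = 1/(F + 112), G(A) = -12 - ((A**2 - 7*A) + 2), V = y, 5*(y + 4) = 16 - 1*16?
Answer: 1/432 ≈ 0.0023148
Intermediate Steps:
y = -4 (y = -4 + (16 - 1*16)/5 = -4 + (16 - 16)/5 = -4 + (1/5)*0 = -4 + 0 = -4)
V = -4
G(A) = -14 - A**2 + 7*A (G(A) = -12 - (2 + A**2 - 7*A) = -12 + (-2 - A**2 + 7*A) = -14 - A**2 + 7*A)
I(F) = -1/(8*(112 + F)) (I(F) = -1/(8*(F + 112)) = -1/(8*(112 + F)))
-I(G(V)) = -(-1)/(896 + 8*(-14 - 1*(-4)**2 + 7*(-4))) = -(-1)/(896 + 8*(-14 - 1*16 - 28)) = -(-1)/(896 + 8*(-14 - 16 - 28)) = -(-1)/(896 + 8*(-58)) = -(-1)/(896 - 464) = -(-1)/432 = -1*(-1/432) = 1/432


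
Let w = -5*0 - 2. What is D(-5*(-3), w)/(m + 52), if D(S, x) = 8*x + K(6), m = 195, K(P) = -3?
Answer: -1/13 ≈ -0.076923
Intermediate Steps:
w = -2 (w = 0 - 2 = -2)
D(S, x) = -3 + 8*x (D(S, x) = 8*x - 3 = -3 + 8*x)
D(-5*(-3), w)/(m + 52) = (-3 + 8*(-2))/(195 + 52) = (-3 - 16)/247 = -19*1/247 = -1/13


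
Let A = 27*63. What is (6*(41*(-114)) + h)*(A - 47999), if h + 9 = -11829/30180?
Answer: 6533044180327/5030 ≈ 1.2988e+9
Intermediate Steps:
A = 1701
h = -94483/10060 (h = -9 - 11829/30180 = -9 - 11829*1/30180 = -9 - 3943/10060 = -94483/10060 ≈ -9.3920)
(6*(41*(-114)) + h)*(A - 47999) = (6*(41*(-114)) - 94483/10060)*(1701 - 47999) = (6*(-4674) - 94483/10060)*(-46298) = (-28044 - 94483/10060)*(-46298) = -282217123/10060*(-46298) = 6533044180327/5030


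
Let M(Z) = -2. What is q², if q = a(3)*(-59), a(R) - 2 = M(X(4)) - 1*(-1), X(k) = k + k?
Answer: 3481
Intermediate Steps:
X(k) = 2*k
a(R) = 1 (a(R) = 2 + (-2 - 1*(-1)) = 2 + (-2 + 1) = 2 - 1 = 1)
q = -59 (q = 1*(-59) = -59)
q² = (-59)² = 3481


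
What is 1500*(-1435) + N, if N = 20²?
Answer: -2152100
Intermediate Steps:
N = 400
1500*(-1435) + N = 1500*(-1435) + 400 = -2152500 + 400 = -2152100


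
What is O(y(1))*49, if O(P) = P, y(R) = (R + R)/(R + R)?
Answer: 49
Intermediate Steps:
y(R) = 1 (y(R) = (2*R)/((2*R)) = (2*R)*(1/(2*R)) = 1)
O(y(1))*49 = 1*49 = 49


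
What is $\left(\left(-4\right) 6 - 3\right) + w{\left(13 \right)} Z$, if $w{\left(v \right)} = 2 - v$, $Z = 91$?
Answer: $-1028$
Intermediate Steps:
$\left(\left(-4\right) 6 - 3\right) + w{\left(13 \right)} Z = \left(\left(-4\right) 6 - 3\right) + \left(2 - 13\right) 91 = \left(-24 - 3\right) + \left(2 - 13\right) 91 = -27 - 1001 = -1028$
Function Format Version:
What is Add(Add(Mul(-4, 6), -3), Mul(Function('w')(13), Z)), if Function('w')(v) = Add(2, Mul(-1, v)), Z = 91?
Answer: -1028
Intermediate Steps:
Add(Add(Mul(-4, 6), -3), Mul(Function('w')(13), Z)) = Add(Add(Mul(-4, 6), -3), Mul(Add(2, Mul(-1, 13)), 91)) = Add(Add(-24, -3), Mul(Add(2, -13), 91)) = Add(-27, Mul(-11, 91)) = Add(-27, -1001) = -1028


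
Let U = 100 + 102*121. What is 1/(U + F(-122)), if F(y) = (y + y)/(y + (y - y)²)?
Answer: 1/12444 ≈ 8.0360e-5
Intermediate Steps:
F(y) = 2 (F(y) = (2*y)/(y + 0²) = (2*y)/(y + 0) = (2*y)/y = 2)
U = 12442 (U = 100 + 12342 = 12442)
1/(U + F(-122)) = 1/(12442 + 2) = 1/12444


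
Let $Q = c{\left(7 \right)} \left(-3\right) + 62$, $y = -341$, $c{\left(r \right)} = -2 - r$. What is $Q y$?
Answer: $-30349$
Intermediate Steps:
$Q = 89$ ($Q = \left(-2 - 7\right) \left(-3\right) + 62 = \left(-9\right) \left(-3\right) + 62 = 27 + 62 = 89$)
$Q y = 89 \left(-341\right) = -30349$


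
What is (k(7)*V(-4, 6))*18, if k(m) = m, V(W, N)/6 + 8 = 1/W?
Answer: -6237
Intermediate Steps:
V(W, N) = -48 + 6/W
(k(7)*V(-4, 6))*18 = (7*(-48 + 6/(-4)))*18 = (7*(-48 + 6*(-1/4)))*18 = (7*(-48 - 3/2))*18 = (7*(-99/2))*18 = -693/2*18 = -6237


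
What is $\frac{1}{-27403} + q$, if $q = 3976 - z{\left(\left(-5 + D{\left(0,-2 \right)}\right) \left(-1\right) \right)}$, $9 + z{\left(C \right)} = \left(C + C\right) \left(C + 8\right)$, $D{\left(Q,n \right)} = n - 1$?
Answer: $\frac{102185786}{27403} \approx 3729.0$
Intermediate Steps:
$D{\left(Q,n \right)} = -1 + n$
$z{\left(C \right)} = -9 + 2 C \left(8 + C\right)$ ($z{\left(C \right)} = -9 + \left(C + C\right) \left(C + 8\right) = -9 + 2 C \left(8 + C\right)$)
$q = 3729$ ($q = 3976 - \left(-9 + 2 \left(\left(-5 - 3\right) \left(-1\right)\right)^{2} + 16 \left(-5 - 3\right) \left(-1\right)\right) = 3976 - \left(-9 + 2 \left(\left(-8\right) \left(-1\right)\right)^{2} + 16 \left(\left(-8\right) \left(-1\right)\right)\right) = 3976 - \left(-9 + 2 \cdot 8^{2} + 16 \cdot 8\right) = 3976 - \left(-9 + 2 \cdot 64 + 128\right) = 3976 - \left(-9 + 128 + 128\right) = 3976 - 247 = 3729$)
$\frac{1}{-27403} + q = \frac{1}{-27403} + 3729 = - \frac{1}{27403} + 3729 = \frac{102185786}{27403}$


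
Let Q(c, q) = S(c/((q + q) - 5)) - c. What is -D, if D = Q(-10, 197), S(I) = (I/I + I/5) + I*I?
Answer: -1663853/151321 ≈ -10.996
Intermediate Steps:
S(I) = 1 + I² + I/5 (S(I) = (1 + I*(⅕)) + I² = (1 + I/5) + I² = 1 + I² + I/5)
Q(c, q) = 1 - c + c²/(-5 + 2*q)² + c/(5*(-5 + 2*q)) (Q(c, q) = (1 + (c/((q + q) - 5))² + (c/((q + q) - 5))/5) - c = (1 + (c/(2*q - 5))² + (c/(2*q - 5))/5) - c = (1 + (c/(-5 + 2*q))² + (c/(-5 + 2*q))/5) - c = (1 + c²/(-5 + 2*q)² + c/(5*(-5 + 2*q))) - c = 1 - c + c²/(-5 + 2*q)² + c/(5*(-5 + 2*q)))
D = 1663853/151321 (D = (5*(-10)² - 10*(-5 + 2*197) + 5*(-5 + 2*197)²*(1 - 1*(-10)))/(5*(-5 + 2*197)²) = (5*100 - 10*(-5 + 394) + 5*(-5 + 394)²*(1 + 10))/(5*(-5 + 394)²) = (⅕)*(500 - 10*389 + 5*389²*11)/389² = (⅕)*(1/151321)*(500 - 3890 + 5*151321*11) = (⅕)*(1/151321)*(500 - 3890 + 8322655) = (⅕)*(1/151321)*8319265 = 1663853/151321 ≈ 10.996)
-D = -1*1663853/151321 = -1663853/151321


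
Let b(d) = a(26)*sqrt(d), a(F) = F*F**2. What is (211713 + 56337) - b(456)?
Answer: 268050 - 35152*sqrt(114) ≈ -1.0727e+5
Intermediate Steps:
a(F) = F**3
b(d) = 17576*sqrt(d) (b(d) = 26**3*sqrt(d) = 17576*sqrt(d))
(211713 + 56337) - b(456) = (211713 + 56337) - 17576*sqrt(456) = 268050 - 17576*2*sqrt(114) = 268050 - 35152*sqrt(114)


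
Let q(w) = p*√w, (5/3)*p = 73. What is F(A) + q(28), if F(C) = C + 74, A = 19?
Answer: 93 + 438*√7/5 ≈ 324.77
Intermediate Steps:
p = 219/5 (p = (⅗)*73 = 219/5 ≈ 43.800)
q(w) = 219*√w/5
F(C) = 74 + C
F(A) + q(28) = (74 + 19) + 219*√28/5 = 93 + 219*(2*√7)/5 = 93 + 438*√7/5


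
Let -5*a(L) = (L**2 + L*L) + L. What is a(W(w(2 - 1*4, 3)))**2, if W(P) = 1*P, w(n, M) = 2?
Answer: 4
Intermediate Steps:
W(P) = P
a(L) = -2*L**2/5 - L/5 (a(L) = -((L**2 + L*L) + L)/5 = -((L**2 + L**2) + L)/5 = -(2*L**2 + L)/5 = -(L + 2*L**2)/5 = -2*L**2/5 - L/5)
a(W(w(2 - 1*4, 3)))**2 = (-1/5*2*(1 + 2*2))**2 = (-1/5*2*(1 + 4))**2 = (-1/5*2*5)**2 = (-2)**2 = 4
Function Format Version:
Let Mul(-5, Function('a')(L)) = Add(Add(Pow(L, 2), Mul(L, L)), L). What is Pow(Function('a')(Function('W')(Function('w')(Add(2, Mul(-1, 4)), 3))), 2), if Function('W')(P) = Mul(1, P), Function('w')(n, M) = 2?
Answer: 4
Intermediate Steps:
Function('W')(P) = P
Function('a')(L) = Add(Mul(Rational(-2, 5), Pow(L, 2)), Mul(Rational(-1, 5), L)) (Function('a')(L) = Mul(Rational(-1, 5), Add(Add(Pow(L, 2), Mul(L, L)), L)) = Mul(Rational(-1, 5), Add(Add(Pow(L, 2), Pow(L, 2)), L)) = Mul(Rational(-1, 5), Add(Mul(2, Pow(L, 2)), L)) = Mul(Rational(-1, 5), Add(L, Mul(2, Pow(L, 2)))) = Add(Mul(Rational(-2, 5), Pow(L, 2)), Mul(Rational(-1, 5), L)))
Pow(Function('a')(Function('W')(Function('w')(Add(2, Mul(-1, 4)), 3))), 2) = Pow(Mul(Rational(-1, 5), 2, Add(1, Mul(2, 2))), 2) = Pow(Mul(Rational(-1, 5), 2, Add(1, 4)), 2) = Pow(Mul(Rational(-1, 5), 2, 5), 2) = Pow(-2, 2) = 4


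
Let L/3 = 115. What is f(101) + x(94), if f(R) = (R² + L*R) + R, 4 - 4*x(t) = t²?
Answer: 42939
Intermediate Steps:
L = 345 (L = 3*115 = 345)
x(t) = 1 - t²/4
f(R) = R² + 346*R (f(R) = (R² + 345*R) + R = R² + 346*R)
f(101) + x(94) = 101*(346 + 101) + (1 - ¼*94²) = 101*447 + (1 - ¼*8836) = 45147 + (1 - 2209) = 45147 - 2208 = 42939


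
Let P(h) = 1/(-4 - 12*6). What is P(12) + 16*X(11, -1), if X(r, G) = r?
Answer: 16895/96 ≈ 175.99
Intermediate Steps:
P(h) = -1/96 (P(h) = (⅙)/(-16) = -1/16*⅙ = -1/96)
P(12) + 16*X(11, -1) = -1/96 + 16*11 = -1/96 + 176 = 16895/96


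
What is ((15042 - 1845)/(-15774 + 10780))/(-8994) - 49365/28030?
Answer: -73897006841/41966549636 ≈ -1.7609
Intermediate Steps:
((15042 - 1845)/(-15774 + 10780))/(-8994) - 49365/28030 = (13197/(-4994))*(-1/8994) - 49365*1/28030 = (13197*(-1/4994))*(-1/8994) - 9873/5606 = -13197/4994*(-1/8994) - 9873/5606 = 4399/14972012 - 9873/5606 = -73897006841/41966549636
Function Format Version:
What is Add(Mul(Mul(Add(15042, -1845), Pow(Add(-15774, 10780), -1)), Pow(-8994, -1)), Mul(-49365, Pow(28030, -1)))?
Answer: Rational(-73897006841, 41966549636) ≈ -1.7609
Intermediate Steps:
Add(Mul(Mul(Add(15042, -1845), Pow(Add(-15774, 10780), -1)), Pow(-8994, -1)), Mul(-49365, Pow(28030, -1))) = Add(Mul(Mul(13197, Pow(-4994, -1)), Rational(-1, 8994)), Mul(-49365, Rational(1, 28030))) = Add(Mul(Mul(13197, Rational(-1, 4994)), Rational(-1, 8994)), Rational(-9873, 5606)) = Add(Mul(Rational(-13197, 4994), Rational(-1, 8994)), Rational(-9873, 5606)) = Add(Rational(4399, 14972012), Rational(-9873, 5606)) = Rational(-73897006841, 41966549636)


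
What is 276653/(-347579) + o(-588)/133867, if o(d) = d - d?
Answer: -276653/347579 ≈ -0.79594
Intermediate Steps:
o(d) = 0
276653/(-347579) + o(-588)/133867 = 276653/(-347579) + 0/133867 = 276653*(-1/347579) + 0*(1/133867) = -276653/347579 + 0 = -276653/347579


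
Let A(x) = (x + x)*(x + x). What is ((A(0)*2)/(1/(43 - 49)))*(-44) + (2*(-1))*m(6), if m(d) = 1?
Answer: -2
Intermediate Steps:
A(x) = 4*x**2 (A(x) = (2*x)*(2*x) = 4*x**2)
((A(0)*2)/(1/(43 - 49)))*(-44) + (2*(-1))*m(6) = (((4*0**2)*2)/(1/(43 - 49)))*(-44) + (2*(-1))*1 = (((4*0)*2)/(1/(-6)))*(-44) - 2*1 = ((0*2)/(-1/6))*(-44) - 2 = (0*(-6))*(-44) - 2 = 0*(-44) - 2 = 0 - 2 = -2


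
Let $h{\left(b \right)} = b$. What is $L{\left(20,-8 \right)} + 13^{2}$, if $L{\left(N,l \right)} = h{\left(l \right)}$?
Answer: $161$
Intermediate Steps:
$L{\left(N,l \right)} = l$
$L{\left(20,-8 \right)} + 13^{2} = -8 + 13^{2} = -8 + 169 = 161$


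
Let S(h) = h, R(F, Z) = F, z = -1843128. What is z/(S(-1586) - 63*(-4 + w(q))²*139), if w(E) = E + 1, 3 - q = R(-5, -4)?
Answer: 1843128/220511 ≈ 8.3584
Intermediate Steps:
q = 8 (q = 3 - 1*(-5) = 3 + 5 = 8)
w(E) = 1 + E
z/(S(-1586) - 63*(-4 + w(q))²*139) = -1843128/(-1586 - 63*(-4 + (1 + 8))²*139) = -1843128/(-1586 - 63*(-4 + 9)²*139) = -1843128/(-1586 - 63*5²*139) = -1843128/(-1586 - 63*25*139) = -1843128/(-1586 - 1575*139) = -1843128/(-1586 - 1*218925) = -1843128/(-1586 - 218925) = -1843128/(-220511) = -1843128*(-1/220511) = 1843128/220511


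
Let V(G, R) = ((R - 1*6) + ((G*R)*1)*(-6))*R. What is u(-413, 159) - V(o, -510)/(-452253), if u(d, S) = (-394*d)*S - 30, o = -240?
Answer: 3900470584488/150751 ≈ 2.5874e+7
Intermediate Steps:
V(G, R) = R*(-6 + R - 6*G*R) (V(G, R) = ((R - 6) + (G*R)*(-6))*R = ((-6 + R) - 6*G*R)*R = (-6 + R - 6*G*R)*R = R*(-6 + R - 6*G*R))
u(d, S) = -30 - 394*S*d (u(d, S) = -394*S*d - 30 = -30 - 394*S*d)
u(-413, 159) - V(o, -510)/(-452253) = (-30 - 394*159*(-413)) - (-510*(-6 - 510 - 6*(-240)*(-510)))/(-452253) = (-30 + 25872798) - (-510*(-6 - 510 - 734400))*(-1)/452253 = 25872768 - (-510*(-734916))*(-1)/452253 = 25872768 - 374807160*(-1)/452253 = 25872768 - 1*(-124935720/150751) = 25872768 + 124935720/150751 = 3900470584488/150751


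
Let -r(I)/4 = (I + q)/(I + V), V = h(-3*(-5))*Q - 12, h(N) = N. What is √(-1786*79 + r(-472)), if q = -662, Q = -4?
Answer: I*√163114303/34 ≈ 375.64*I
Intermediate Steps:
V = -72 (V = -3*(-5)*(-4) - 12 = 15*(-4) - 12 = -60 - 12 = -72)
r(I) = -4*(-662 + I)/(-72 + I) (r(I) = -4*(I - 662)/(I - 72) = -4*(-662 + I)/(-72 + I))
√(-1786*79 + r(-472)) = √(-1786*79 + 4*(662 - 1*(-472))/(-72 - 472)) = √(-141094 + 4*(662 + 472)/(-544)) = √(-141094 + 4*(-1/544)*1134) = √(-141094 - 567/68) = √(-9594959/68) = I*√163114303/34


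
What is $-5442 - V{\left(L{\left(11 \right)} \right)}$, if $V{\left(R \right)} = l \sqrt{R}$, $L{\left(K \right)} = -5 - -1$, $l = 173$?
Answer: $-5442 - 346 i \approx -5442.0 - 346.0 i$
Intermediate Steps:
$L{\left(K \right)} = -4$ ($L{\left(K \right)} = -5 + 1 = -4$)
$V{\left(R \right)} = 173 \sqrt{R}$
$-5442 - V{\left(L{\left(11 \right)} \right)} = -5442 - 173 \sqrt{-4} = -5442 - 173 \cdot 2 i = -5442 - 346 i$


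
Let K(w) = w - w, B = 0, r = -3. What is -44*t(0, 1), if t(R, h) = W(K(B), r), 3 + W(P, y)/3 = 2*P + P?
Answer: 396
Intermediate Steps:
K(w) = 0
W(P, y) = -9 + 9*P (W(P, y) = -9 + 3*(2*P + P) = -9 + 3*(3*P) = -9 + 9*P)
t(R, h) = -9 (t(R, h) = -9 + 9*0 = -9 + 0 = -9)
-44*t(0, 1) = -44*(-9) = 396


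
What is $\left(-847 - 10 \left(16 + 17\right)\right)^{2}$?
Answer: $1385329$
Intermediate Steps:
$\left(-847 - 10 \left(16 + 17\right)\right)^{2} = \left(-847 - 330\right)^{2} = \left(-1177\right)^{2} = 1385329$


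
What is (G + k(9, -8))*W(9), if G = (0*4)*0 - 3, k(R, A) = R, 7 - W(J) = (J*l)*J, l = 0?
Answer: 42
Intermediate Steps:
W(J) = 7 (W(J) = 7 - J*0*J = 7 - 0*J = 7 - 1*0 = 7 + 0 = 7)
G = -3 (G = 0*0 - 3 = 0 - 3 = -3)
(G + k(9, -8))*W(9) = (-3 + 9)*7 = 6*7 = 42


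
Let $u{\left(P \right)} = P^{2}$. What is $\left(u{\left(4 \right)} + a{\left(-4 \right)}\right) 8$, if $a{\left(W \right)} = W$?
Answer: $96$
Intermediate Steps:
$\left(u{\left(4 \right)} + a{\left(-4 \right)}\right) 8 = \left(4^{2} - 4\right) 8 = \left(16 - 4\right) 8 = 12 \cdot 8 = 96$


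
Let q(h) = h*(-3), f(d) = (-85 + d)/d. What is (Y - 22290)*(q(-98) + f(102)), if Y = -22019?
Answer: -78205385/6 ≈ -1.3034e+7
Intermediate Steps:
f(d) = (-85 + d)/d
q(h) = -3*h
(Y - 22290)*(q(-98) + f(102)) = (-22019 - 22290)*(-3*(-98) + (-85 + 102)/102) = -44309*(294 + (1/102)*17) = -44309*(294 + ⅙) = -44309*1765/6 = -78205385/6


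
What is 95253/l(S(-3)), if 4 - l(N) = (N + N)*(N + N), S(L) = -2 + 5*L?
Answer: -31751/384 ≈ -82.685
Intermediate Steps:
l(N) = 4 - 4*N² (l(N) = 4 - (N + N)*(N + N) = 4 - 2*N*2*N = 4 - 4*N²)
95253/l(S(-3)) = 95253/(4 - 4*(-2 + 5*(-3))²) = 95253/(4 - 4*(-2 - 15)²) = 95253/(4 - 4*(-17)²) = 95253/(4 - 4*289) = 95253/(4 - 1156) = 95253/(-1152) = 95253*(-1/1152) = -31751/384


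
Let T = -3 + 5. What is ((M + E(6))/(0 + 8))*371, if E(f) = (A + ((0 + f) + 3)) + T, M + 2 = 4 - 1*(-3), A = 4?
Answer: 1855/2 ≈ 927.50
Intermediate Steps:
T = 2
M = 5 (M = -2 + (4 - 1*(-3)) = -2 + (4 + 3) = -2 + 7 = 5)
E(f) = 9 + f (E(f) = (4 + ((0 + f) + 3)) + 2 = (4 + (f + 3)) + 2 = (4 + (3 + f)) + 2 = (7 + f) + 2 = 9 + f)
((M + E(6))/(0 + 8))*371 = ((5 + (9 + 6))/(0 + 8))*371 = ((5 + 15)/8)*371 = (20*(⅛))*371 = (5/2)*371 = 1855/2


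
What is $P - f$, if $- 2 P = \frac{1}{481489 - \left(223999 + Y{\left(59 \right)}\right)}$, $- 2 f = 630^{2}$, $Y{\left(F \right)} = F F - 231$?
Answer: $\frac{100907855999}{508480} \approx 1.9845 \cdot 10^{5}$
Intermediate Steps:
$Y{\left(F \right)} = -231 + F^{2}$ ($Y{\left(F \right)} = F^{2} - 231 = -231 + F^{2}$)
$f = -198450$ ($f = - \frac{630^{2}}{2} = \left(- \frac{1}{2}\right) 396900 = -198450$)
$P = - \frac{1}{508480}$ ($P = - \frac{1}{2 \left(481489 - 227249\right)} = - \frac{1}{2 \cdot 254240} = \left(- \frac{1}{2}\right) \frac{1}{254240} = - \frac{1}{508480} \approx -1.9666 \cdot 10^{-6}$)
$P - f = - \frac{1}{508480} - -198450 = - \frac{1}{508480} + 198450 = \frac{100907855999}{508480}$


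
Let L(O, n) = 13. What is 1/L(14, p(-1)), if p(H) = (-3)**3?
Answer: 1/13 ≈ 0.076923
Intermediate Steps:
p(H) = -27
1/L(14, p(-1)) = 1/13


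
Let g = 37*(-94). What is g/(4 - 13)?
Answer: 3478/9 ≈ 386.44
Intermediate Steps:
g = -3478
g/(4 - 13) = -3478/(4 - 13) = -3478/(-9) = -⅑*(-3478) = 3478/9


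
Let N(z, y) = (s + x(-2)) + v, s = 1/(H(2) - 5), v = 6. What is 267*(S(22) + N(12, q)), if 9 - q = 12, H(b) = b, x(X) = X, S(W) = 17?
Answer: 5518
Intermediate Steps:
q = -3 (q = 9 - 1*12 = 9 - 12 = -3)
s = -1/3 (s = 1/(2 - 5) = 1/(-3) = -1/3 ≈ -0.33333)
N(z, y) = 11/3 (N(z, y) = (-1/3 - 2) + 6 = -7/3 + 6 = 11/3)
267*(S(22) + N(12, q)) = 267*(17 + 11/3) = 267*(62/3) = 5518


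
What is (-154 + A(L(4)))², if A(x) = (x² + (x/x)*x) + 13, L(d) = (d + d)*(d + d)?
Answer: 16152361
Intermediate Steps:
L(d) = 4*d² (L(d) = (2*d)*(2*d) = 4*d²)
A(x) = 13 + x + x² (A(x) = (x² + 1*x) + 13 = (x² + x) + 13 = (x + x²) + 13 = 13 + x + x²)
(-154 + A(L(4)))² = (-154 + (13 + 4*4² + (4*4²)²))² = (-154 + (13 + 4*16 + (4*16)²))² = (-154 + (13 + 64 + 64²))² = (-154 + (13 + 64 + 4096))² = (-154 + 4173)² = 4019² = 16152361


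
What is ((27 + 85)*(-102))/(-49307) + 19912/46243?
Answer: 11527336/17405371 ≈ 0.66229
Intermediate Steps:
((27 + 85)*(-102))/(-49307) + 19912/46243 = (112*(-102))*(-1/49307) + 19912*(1/46243) = -11424*(-1/49307) + 152/353 = 11424/49307 + 152/353 = 11527336/17405371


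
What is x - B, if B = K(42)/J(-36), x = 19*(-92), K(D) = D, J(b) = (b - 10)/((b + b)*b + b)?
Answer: 13472/23 ≈ 585.74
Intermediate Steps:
J(b) = (-10 + b)/(b + 2*b²) (J(b) = (-10 + b)/((2*b)*b + b) = (-10 + b)/(2*b² + b) = (-10 + b)/(b + 2*b²))
x = -1748
B = -53676/23 (B = 42/(((-10 - 36)/((-36)*(1 + 2*(-36))))) = 42/((-1/36*(-46)/(1 - 72))) = 42/((-1/36*(-46)/(-71))) = 42/((-1/36*(-1/71)*(-46))) = 42/(-23/1278) = 42*(-1278/23) = -53676/23 ≈ -2333.7)
x - B = -1748 - 1*(-53676/23) = -1748 + 53676/23 = 13472/23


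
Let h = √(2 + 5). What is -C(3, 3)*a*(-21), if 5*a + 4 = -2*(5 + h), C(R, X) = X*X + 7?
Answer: -4704/5 - 672*√7/5 ≈ -1296.4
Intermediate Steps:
h = √7 ≈ 2.6458
C(R, X) = 7 + X² (C(R, X) = X² + 7 = 7 + X²)
a = -14/5 - 2*√7/5 (a = -⅘ + (-2*(5 + √7))/5 = -⅘ + (-10 - 2*√7)/5 = -⅘ + (-2 - 2*√7/5) = -14/5 - 2*√7/5 ≈ -3.8583)
-C(3, 3)*a*(-21) = -(7 + 3²)*(-14/5 - 2*√7/5)*(-21) = -(7 + 9)*(-14/5 - 2*√7/5)*(-21) = -16*(-14/5 - 2*√7/5)*(-21) = -(-224/5 - 32*√7/5)*(-21) = -(4704/5 + 672*√7/5) = -4704/5 - 672*√7/5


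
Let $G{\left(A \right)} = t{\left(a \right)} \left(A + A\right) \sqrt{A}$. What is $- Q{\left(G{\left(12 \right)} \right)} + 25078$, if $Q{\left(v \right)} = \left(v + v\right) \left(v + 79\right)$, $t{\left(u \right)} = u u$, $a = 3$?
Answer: $-1094666 - 68256 \sqrt{3} \approx -1.2129 \cdot 10^{6}$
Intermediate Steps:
$t{\left(u \right)} = u^{2}$
$G{\left(A \right)} = 18 A^{\frac{3}{2}}$ ($G{\left(A \right)} = 3^{2} \left(A + A\right) \sqrt{A} = 9 \cdot 2 A \sqrt{A} = 18 A \sqrt{A} = 18 A^{\frac{3}{2}}$)
$Q{\left(v \right)} = 2 v \left(79 + v\right)$
$- Q{\left(G{\left(12 \right)} \right)} + 25078 = - 2 \cdot 18 \cdot 12^{\frac{3}{2}} \left(79 + 18 \cdot 12^{\frac{3}{2}}\right) + 25078 = - 2 \cdot 18 \cdot 24 \sqrt{3} \left(79 + 18 \cdot 24 \sqrt{3}\right) + 25078 = - 2 \cdot 432 \sqrt{3} \left(79 + 432 \sqrt{3}\right) + 25078 = - 864 \sqrt{3} \left(79 + 432 \sqrt{3}\right) + 25078 = 25078 - 864 \sqrt{3} \left(79 + 432 \sqrt{3}\right)$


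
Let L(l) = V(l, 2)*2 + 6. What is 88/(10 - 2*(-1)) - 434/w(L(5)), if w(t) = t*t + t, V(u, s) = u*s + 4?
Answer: 1777/255 ≈ 6.9686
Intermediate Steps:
V(u, s) = 4 + s*u (V(u, s) = s*u + 4 = 4 + s*u)
L(l) = 14 + 4*l (L(l) = (4 + 2*l)*2 + 6 = (8 + 4*l) + 6 = 14 + 4*l)
w(t) = t + t² (w(t) = t² + t = t + t²)
88/(10 - 2*(-1)) - 434/w(L(5)) = 88/(10 - 2*(-1)) - 434*1/((1 + (14 + 4*5))*(14 + 4*5)) = 88/(10 + 2) - 434*1/((1 + (14 + 20))*(14 + 20)) = 88/12 - 434*1/(34*(1 + 34)) = 88*(1/12) - 434/(34*35) = 22/3 - 434/1190 = 22/3 - 434*1/1190 = 22/3 - 31/85 = 1777/255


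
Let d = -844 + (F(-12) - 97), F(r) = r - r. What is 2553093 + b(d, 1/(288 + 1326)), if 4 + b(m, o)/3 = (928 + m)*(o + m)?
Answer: 1393301627/538 ≈ 2.5898e+6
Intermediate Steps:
F(r) = 0
d = -941 (d = -844 + (0 - 97) = -844 - 97 = -941)
b(m, o) = -12 + 3*(928 + m)*(m + o) (b(m, o) = -12 + 3*((928 + m)*(o + m)) = -12 + 3*((928 + m)*(m + o)) = -12 + 3*(928 + m)*(m + o))
2553093 + b(d, 1/(288 + 1326)) = 2553093 + (-12 + 3*(-941)² + 2784*(-941) + 2784/(288 + 1326) + 3*(-941)/(288 + 1326)) = 2553093 + (-12 + 3*885481 - 2619744 + 2784/1614 + 3*(-941)/1614) = 2553093 + (-12 + 2656443 - 2619744 + 2784*(1/1614) + 3*(-941)*(1/1614)) = 2553093 + (-12 + 2656443 - 2619744 + 464/269 - 941/538) = 2553093 + 19737593/538 = 1393301627/538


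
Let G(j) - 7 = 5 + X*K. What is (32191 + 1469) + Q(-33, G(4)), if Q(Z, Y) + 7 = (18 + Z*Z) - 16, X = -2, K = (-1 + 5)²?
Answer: 34744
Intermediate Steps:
K = 16 (K = 4² = 16)
G(j) = -20 (G(j) = 7 + (5 - 2*16) = 7 + (5 - 32) = 7 - 27 = -20)
Q(Z, Y) = -5 + Z² (Q(Z, Y) = -7 + ((18 + Z*Z) - 16) = -7 + ((18 + Z²) - 16) = -7 + (2 + Z²) = -5 + Z²)
(32191 + 1469) + Q(-33, G(4)) = (32191 + 1469) + (-5 + (-33)²) = 33660 + (-5 + 1089) = 33660 + 1084 = 34744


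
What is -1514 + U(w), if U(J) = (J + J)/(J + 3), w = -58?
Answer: -83154/55 ≈ -1511.9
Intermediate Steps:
U(J) = 2*J/(3 + J) (U(J) = (2*J)/(3 + J) = 2*J/(3 + J))
-1514 + U(w) = -1514 + 2*(-58)/(3 - 58) = -1514 + 2*(-58)/(-55) = -1514 + 2*(-58)*(-1/55) = -1514 + 116/55 = -83154/55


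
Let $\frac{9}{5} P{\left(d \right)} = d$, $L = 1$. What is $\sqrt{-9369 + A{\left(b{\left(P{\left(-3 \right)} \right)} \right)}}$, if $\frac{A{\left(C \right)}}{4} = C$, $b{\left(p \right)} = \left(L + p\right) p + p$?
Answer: $\frac{i \sqrt{84341}}{3} \approx 96.805 i$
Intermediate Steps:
$P{\left(d \right)} = \frac{5 d}{9}$
$b{\left(p \right)} = p + p \left(1 + p\right)$ ($b{\left(p \right)} = \left(1 + p\right) p + p = p \left(1 + p\right) + p = p + p \left(1 + p\right)$)
$A{\left(C \right)} = 4 C$
$\sqrt{-9369 + A{\left(b{\left(P{\left(-3 \right)} \right)} \right)}} = \sqrt{-9369 + 4 \cdot \frac{5}{9} \left(-3\right) \left(2 + \frac{5}{9} \left(-3\right)\right)} = \sqrt{-9369 + 4 \left(- \frac{5 \left(2 - \frac{5}{3}\right)}{3}\right)} = \sqrt{-9369 + 4 \left(\left(- \frac{5}{3}\right) \frac{1}{3}\right)} = \sqrt{-9369 + 4 \left(- \frac{5}{9}\right)} = \sqrt{-9369 - \frac{20}{9}} = \sqrt{- \frac{84341}{9}} = \frac{i \sqrt{84341}}{3}$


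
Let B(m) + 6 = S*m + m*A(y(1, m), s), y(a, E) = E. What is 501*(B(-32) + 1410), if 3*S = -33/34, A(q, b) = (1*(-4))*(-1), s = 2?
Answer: 10955868/17 ≈ 6.4446e+5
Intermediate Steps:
A(q, b) = 4 (A(q, b) = -4*(-1) = 4)
S = -11/34 (S = (-33/34)/3 = (-33*1/34)/3 = (1/3)*(-33/34) = -11/34 ≈ -0.32353)
B(m) = -6 + 125*m/34 (B(m) = -6 + (-11*m/34 + m*4) = -6 + (-11*m/34 + 4*m) = -6 + 125*m/34)
501*(B(-32) + 1410) = 501*((-6 + (125/34)*(-32)) + 1410) = 501*((-6 - 2000/17) + 1410) = 501*(-2102/17 + 1410) = 501*(21868/17) = 10955868/17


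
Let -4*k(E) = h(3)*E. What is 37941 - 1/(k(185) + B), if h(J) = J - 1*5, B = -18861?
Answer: 1424191319/37537 ≈ 37941.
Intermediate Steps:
h(J) = -5 + J (h(J) = J - 5 = -5 + J)
k(E) = E/2 (k(E) = -(-5 + 3)*E/4 = -(-1)*E/2 = E/2)
37941 - 1/(k(185) + B) = 37941 - 1/((1/2)*185 - 18861) = 37941 - 1/(185/2 - 18861) = 37941 - 1/(-37537/2) = 37941 - 1*(-2/37537) = 37941 + 2/37537 = 1424191319/37537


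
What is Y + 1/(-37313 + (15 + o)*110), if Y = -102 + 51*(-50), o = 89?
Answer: -68615197/25873 ≈ -2652.0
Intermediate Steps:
Y = -2652 (Y = -102 - 2550 = -2652)
Y + 1/(-37313 + (15 + o)*110) = -2652 + 1/(-37313 + (15 + 89)*110) = -2652 + 1/(-37313 + 104*110) = -2652 + 1/(-37313 + 11440) = -2652 + 1/(-25873) = -2652 - 1/25873 = -68615197/25873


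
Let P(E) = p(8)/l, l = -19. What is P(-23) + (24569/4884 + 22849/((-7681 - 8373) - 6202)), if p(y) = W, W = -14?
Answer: 2447706517/516316944 ≈ 4.7407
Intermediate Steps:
p(y) = -14
P(E) = 14/19 (P(E) = -14/(-19) = -14*(-1/19) = 14/19)
P(-23) + (24569/4884 + 22849/((-7681 - 8373) - 6202)) = 14/19 + (24569/4884 + 22849/((-7681 - 8373) - 6202)) = 14/19 + (24569*(1/4884) + 22849/(-16054 - 6202)) = 14/19 + (24569/4884 + 22849/(-22256)) = 14/19 + (24569/4884 + 22849*(-1/22256)) = 14/19 + (24569/4884 - 22849/22256) = 14/19 + 108803287/27174576 = 2447706517/516316944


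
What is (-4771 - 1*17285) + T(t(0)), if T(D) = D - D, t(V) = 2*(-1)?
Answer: -22056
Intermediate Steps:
t(V) = -2
T(D) = 0
(-4771 - 1*17285) + T(t(0)) = (-4771 - 1*17285) + 0 = (-4771 - 17285) + 0 = -22056 + 0 = -22056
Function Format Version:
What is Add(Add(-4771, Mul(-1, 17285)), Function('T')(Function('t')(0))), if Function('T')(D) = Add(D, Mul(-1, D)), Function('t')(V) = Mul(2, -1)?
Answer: -22056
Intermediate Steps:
Function('t')(V) = -2
Function('T')(D) = 0
Add(Add(-4771, Mul(-1, 17285)), Function('T')(Function('t')(0))) = Add(Add(-4771, Mul(-1, 17285)), 0) = Add(Add(-4771, -17285), 0) = Add(-22056, 0) = -22056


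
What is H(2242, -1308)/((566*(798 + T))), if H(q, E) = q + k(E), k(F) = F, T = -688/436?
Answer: 50903/24567230 ≈ 0.0020720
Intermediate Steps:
T = -172/109 (T = -688*1/436 = -172/109 ≈ -1.5780)
H(q, E) = E + q (H(q, E) = q + E = E + q)
H(2242, -1308)/((566*(798 + T))) = (-1308 + 2242)/((566*(798 - 172/109))) = 934/((566*(86810/109))) = 934/(49134460/109) = 934*(109/49134460) = 50903/24567230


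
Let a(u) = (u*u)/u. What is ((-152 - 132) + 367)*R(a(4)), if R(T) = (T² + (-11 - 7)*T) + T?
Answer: -4316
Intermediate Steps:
a(u) = u (a(u) = u²/u = u)
R(T) = T² - 17*T (R(T) = (T² - 18*T) + T = T² - 17*T)
((-152 - 132) + 367)*R(a(4)) = ((-152 - 132) + 367)*(4*(-17 + 4)) = (-284 + 367)*(4*(-13)) = 83*(-52) = -4316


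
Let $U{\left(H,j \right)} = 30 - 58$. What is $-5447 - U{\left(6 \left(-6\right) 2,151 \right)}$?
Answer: $-5419$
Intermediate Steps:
$U{\left(H,j \right)} = -28$ ($U{\left(H,j \right)} = 30 - 58 = -28$)
$-5447 - U{\left(6 \left(-6\right) 2,151 \right)} = -5447 - -28 = -5447 + 28 = -5419$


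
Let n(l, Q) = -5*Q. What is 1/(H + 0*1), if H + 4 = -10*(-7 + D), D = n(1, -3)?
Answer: -1/84 ≈ -0.011905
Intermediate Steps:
D = 15 (D = -5*(-3) = 15)
H = -84 (H = -4 - 10*(-7 + 15) = -4 - 10*8 = -4 - 80 = -84)
1/(H + 0*1) = 1/(-84 + 0*1) = 1/(-84 + 0) = 1/(-84) = -1/84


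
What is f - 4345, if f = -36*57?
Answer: -6397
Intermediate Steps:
f = -2052
f - 4345 = -2052 - 4345 = -6397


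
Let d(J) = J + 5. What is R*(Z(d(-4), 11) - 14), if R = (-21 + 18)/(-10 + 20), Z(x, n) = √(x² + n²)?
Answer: 21/5 - 3*√122/10 ≈ 0.88639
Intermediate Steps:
d(J) = 5 + J
Z(x, n) = √(n² + x²)
R = -3/10 ≈ -0.30000
R*(Z(d(-4), 11) - 14) = -3*(√(11² + (5 - 4)²) - 14)/10 = -3*(√(121 + 1²) - 14)/10 = -3*(√(121 + 1) - 14)/10 = -3*(√122 - 14)/10 = -3*(-14 + √122)/10 = 21/5 - 3*√122/10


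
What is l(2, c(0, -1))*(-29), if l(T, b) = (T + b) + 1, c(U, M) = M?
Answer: -58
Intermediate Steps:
l(T, b) = 1 + T + b
l(2, c(0, -1))*(-29) = (1 + 2 - 1)*(-29) = 2*(-29) = -58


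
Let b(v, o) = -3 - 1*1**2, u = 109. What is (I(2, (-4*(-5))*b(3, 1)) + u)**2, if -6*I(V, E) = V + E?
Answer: 14884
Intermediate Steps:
b(v, o) = -4 (b(v, o) = -3 - 1*1 = -3 - 1 = -4)
I(V, E) = -E/6 - V/6 (I(V, E) = -(V + E)/6 = -(E + V)/6 = -E/6 - V/6)
(I(2, (-4*(-5))*b(3, 1)) + u)**2 = ((-(-4*(-5))*(-4)/6 - 1/6*2) + 109)**2 = ((-10*(-4)/3 - 1/3) + 109)**2 = ((-1/6*(-80) - 1/3) + 109)**2 = ((40/3 - 1/3) + 109)**2 = (13 + 109)**2 = 122**2 = 14884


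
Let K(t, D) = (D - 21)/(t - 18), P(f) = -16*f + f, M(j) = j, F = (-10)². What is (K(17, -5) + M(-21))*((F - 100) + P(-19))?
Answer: 1425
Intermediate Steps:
F = 100
P(f) = -15*f
K(t, D) = (-21 + D)/(-18 + t)
(K(17, -5) + M(-21))*((F - 100) + P(-19)) = ((-21 - 5)/(-18 + 17) - 21)*((100 - 100) - 15*(-19)) = (-26/(-1) - 21)*(0 + 285) = (-1*(-26) - 21)*285 = (26 - 21)*285 = 5*285 = 1425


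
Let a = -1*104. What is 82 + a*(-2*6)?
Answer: 1330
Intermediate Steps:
a = -104
82 + a*(-2*6) = 82 - (-208)*6 = 82 - 104*(-12) = 82 + 1248 = 1330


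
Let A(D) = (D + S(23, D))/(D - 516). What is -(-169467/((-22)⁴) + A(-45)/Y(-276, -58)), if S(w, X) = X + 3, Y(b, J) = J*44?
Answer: 2881181/3982352 ≈ 0.72349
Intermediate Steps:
Y(b, J) = 44*J
S(w, X) = 3 + X
A(D) = (3 + 2*D)/(-516 + D) (A(D) = (D + (3 + D))/(D - 516) = (3 + 2*D)/(-516 + D))
-(-169467/((-22)⁴) + A(-45)/Y(-276, -58)) = -(-169467/((-22)⁴) + ((3 + 2*(-45))/(-516 - 45))/((44*(-58)))) = -(-169467/234256 + ((3 - 90)/(-561))/(-2552)) = -(-169467*1/234256 - 1/561*(-87)*(-1/2552)) = -(-169467/234256 + (29/187)*(-1/2552)) = -(-169467/234256 - 1/16456) = -1*(-2881181/3982352) = 2881181/3982352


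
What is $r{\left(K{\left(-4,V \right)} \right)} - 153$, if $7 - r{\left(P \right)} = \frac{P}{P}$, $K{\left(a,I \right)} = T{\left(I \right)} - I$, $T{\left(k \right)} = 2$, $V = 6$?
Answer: $-147$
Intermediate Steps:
$K{\left(a,I \right)} = 2 - I$
$r{\left(P \right)} = 6$ ($r{\left(P \right)} = 7 - \frac{P}{P} = 7 - 1 = 6$)
$r{\left(K{\left(-4,V \right)} \right)} - 153 = 6 - 153 = -147$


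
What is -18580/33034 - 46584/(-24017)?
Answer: 546309998/396688789 ≈ 1.3772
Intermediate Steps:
-18580/33034 - 46584/(-24017) = -18580*1/33034 - 46584*(-1/24017) = -9290/16517 + 46584/24017 = 546309998/396688789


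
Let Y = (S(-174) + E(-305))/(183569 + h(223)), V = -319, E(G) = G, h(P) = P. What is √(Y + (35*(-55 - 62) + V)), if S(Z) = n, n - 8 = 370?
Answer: I*√9318918520905/45948 ≈ 66.438*I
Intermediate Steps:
n = 378 (n = 8 + 370 = 378)
S(Z) = 378
Y = 73/183792 (Y = (378 - 305)/(183569 + 223) = 73/183792 ≈ 0.00039719)
√(Y + (35*(-55 - 62) + V)) = √(73/183792 + (35*(-55 - 62) - 319)) = √(73/183792 + (35*(-117) - 319)) = √(73/183792 + (-4095 - 319)) = √(73/183792 - 4414) = √(-811257815/183792) = I*√9318918520905/45948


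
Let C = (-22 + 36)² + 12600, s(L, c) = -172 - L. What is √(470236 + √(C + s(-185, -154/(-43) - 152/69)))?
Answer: √(470236 + √12809) ≈ 685.82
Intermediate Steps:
C = 12796 (C = 14² + 12600 = 196 + 12600 = 12796)
√(470236 + √(C + s(-185, -154/(-43) - 152/69))) = √(470236 + √(12796 + (-172 - 1*(-185)))) = √(470236 + √(12796 + (-172 + 185))) = √(470236 + √(12796 + 13)) = √(470236 + √12809)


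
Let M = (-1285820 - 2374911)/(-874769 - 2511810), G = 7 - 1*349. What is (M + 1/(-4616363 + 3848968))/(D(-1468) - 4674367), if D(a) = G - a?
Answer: -936407759722/4048341119997088635 ≈ -2.3131e-7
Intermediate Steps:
G = -342 (G = 7 - 349 = -342)
M = 3660731/3386579 (M = -3660731/(-3386579) = -3660731*(-1/3386579) = 3660731/3386579 ≈ 1.0810)
D(a) = -342 - a
(M + 1/(-4616363 + 3848968))/(D(-1468) - 4674367) = (3660731/3386579 + 1/(-4616363 + 3848968))/((-342 - 1*(-1468)) - 4674367) = (3660731/3386579 + 1/(-767395))/((-342 + 1468) - 4674367) = (3660731/3386579 - 1/767395)/(1126 - 4674367) = (2809223279166/2598843791705)/(-4673241) = (2809223279166/2598843791705)*(-1/4673241) = -936407759722/4048341119997088635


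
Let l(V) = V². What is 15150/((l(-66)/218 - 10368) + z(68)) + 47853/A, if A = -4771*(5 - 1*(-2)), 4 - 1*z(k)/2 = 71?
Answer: -120685827/41931218 ≈ -2.8782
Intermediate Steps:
z(k) = -134 (z(k) = 8 - 2*71 = 8 - 142 = -134)
A = -33397 (A = -4771*(5 + 2) = -4771*7 = -33397)
15150/((l(-66)/218 - 10368) + z(68)) + 47853/A = 15150/(((-66)²/218 - 10368) - 134) + 47853/(-33397) = 15150/((4356*(1/218) - 10368) - 134) + 47853*(-1/33397) = 15150/((2178/109 - 10368) - 134) - 3681/2569 = 15150/(-1127934/109 - 134) - 3681/2569 = 15150/(-1142540/109) - 3681/2569 = 15150*(-109/1142540) - 3681/2569 = -165135/114254 - 3681/2569 = -120685827/41931218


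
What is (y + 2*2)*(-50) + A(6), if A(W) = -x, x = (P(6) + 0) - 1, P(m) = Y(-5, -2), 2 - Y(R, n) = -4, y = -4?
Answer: -5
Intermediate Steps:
Y(R, n) = 6 (Y(R, n) = 2 - 1*(-4) = 2 + 4 = 6)
P(m) = 6
x = 5 (x = (6 + 0) - 1 = 6 - 1 = 5)
A(W) = -5 (A(W) = -1*5 = -5)
(y + 2*2)*(-50) + A(6) = (-4 + 2*2)*(-50) - 5 = (-4 + 4)*(-50) - 5 = 0*(-50) - 5 = 0 - 5 = -5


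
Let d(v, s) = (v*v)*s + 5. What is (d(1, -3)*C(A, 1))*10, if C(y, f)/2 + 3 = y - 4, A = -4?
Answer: -440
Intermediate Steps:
C(y, f) = -14 + 2*y (C(y, f) = -6 + 2*(y - 4) = -6 + 2*(-4 + y) = -6 + (-8 + 2*y) = -14 + 2*y)
d(v, s) = 5 + s*v² (d(v, s) = v²*s + 5 = s*v² + 5 = 5 + s*v²)
(d(1, -3)*C(A, 1))*10 = ((5 - 3*1²)*(-14 + 2*(-4)))*10 = ((5 - 3*1)*(-14 - 8))*10 = ((5 - 3)*(-22))*10 = (2*(-22))*10 = -44*10 = -440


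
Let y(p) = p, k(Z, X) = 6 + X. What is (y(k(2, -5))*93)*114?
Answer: 10602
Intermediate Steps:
(y(k(2, -5))*93)*114 = ((6 - 5)*93)*114 = (1*93)*114 = 93*114 = 10602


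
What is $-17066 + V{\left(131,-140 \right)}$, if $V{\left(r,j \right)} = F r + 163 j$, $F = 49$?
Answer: $-33467$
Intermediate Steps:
$V{\left(r,j \right)} = 49 r + 163 j$
$-17066 + V{\left(131,-140 \right)} = -17066 + \left(49 \cdot 131 + 163 \left(-140\right)\right) = -17066 + \left(6419 - 22820\right) = -17066 - 16401 = -33467$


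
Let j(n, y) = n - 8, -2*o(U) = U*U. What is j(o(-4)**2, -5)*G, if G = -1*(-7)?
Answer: 392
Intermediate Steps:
o(U) = -U**2/2 (o(U) = -U*U/2 = -U**2/2)
G = 7
j(n, y) = -8 + n
j(o(-4)**2, -5)*G = (-8 + (-1/2*(-4)**2)**2)*7 = (-8 + (-1/2*16)**2)*7 = (-8 + (-8)**2)*7 = (-8 + 64)*7 = 56*7 = 392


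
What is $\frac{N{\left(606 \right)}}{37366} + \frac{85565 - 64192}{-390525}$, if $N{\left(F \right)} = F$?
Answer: $- \frac{280982684}{7296178575} \approx -0.038511$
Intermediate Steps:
$\frac{N{\left(606 \right)}}{37366} + \frac{85565 - 64192}{-390525} = \frac{606}{37366} + \frac{85565 - 64192}{-390525} = 606 \cdot \frac{1}{37366} + 21373 \left(- \frac{1}{390525}\right) = \frac{303}{18683} - \frac{21373}{390525} = - \frac{280982684}{7296178575}$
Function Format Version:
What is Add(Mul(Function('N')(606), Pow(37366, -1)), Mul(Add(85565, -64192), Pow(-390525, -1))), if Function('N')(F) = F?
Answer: Rational(-280982684, 7296178575) ≈ -0.038511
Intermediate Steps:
Add(Mul(Function('N')(606), Pow(37366, -1)), Mul(Add(85565, -64192), Pow(-390525, -1))) = Add(Mul(606, Pow(37366, -1)), Mul(Add(85565, -64192), Pow(-390525, -1))) = Add(Mul(606, Rational(1, 37366)), Mul(21373, Rational(-1, 390525))) = Add(Rational(303, 18683), Rational(-21373, 390525)) = Rational(-280982684, 7296178575)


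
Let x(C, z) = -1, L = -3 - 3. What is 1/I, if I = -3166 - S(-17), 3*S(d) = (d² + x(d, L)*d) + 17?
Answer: -3/9821 ≈ -0.00030547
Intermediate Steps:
L = -6
S(d) = 17/3 - d/3 + d²/3 (S(d) = ((d² - d) + 17)/3 = (17 + d² - d)/3 = 17/3 - d/3 + d²/3)
I = -9821/3 (I = -3166 - (17/3 - ⅓*(-17) + (⅓)*(-17)²) = -3166 - (17/3 + 17/3 + (⅓)*289) = -3166 - (17/3 + 17/3 + 289/3) = -3166 - 1*323/3 = -3166 - 323/3 = -9821/3 ≈ -3273.7)
1/I = 1/(-9821/3) = -3/9821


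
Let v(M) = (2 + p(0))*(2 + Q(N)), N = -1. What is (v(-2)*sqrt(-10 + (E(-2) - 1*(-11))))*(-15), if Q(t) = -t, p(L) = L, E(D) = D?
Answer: -90*I ≈ -90.0*I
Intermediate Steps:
v(M) = 6 (v(M) = (2 + 0)*(2 - 1*(-1)) = 2*(2 + 1) = 2*3 = 6)
(v(-2)*sqrt(-10 + (E(-2) - 1*(-11))))*(-15) = (6*sqrt(-10 + (-2 - 1*(-11))))*(-15) = (6*sqrt(-10 + (-2 + 11)))*(-15) = (6*sqrt(-10 + 9))*(-15) = (6*sqrt(-1))*(-15) = (6*I)*(-15) = -90*I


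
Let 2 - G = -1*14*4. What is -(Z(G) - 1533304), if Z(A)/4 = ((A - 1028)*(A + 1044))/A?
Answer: 1607024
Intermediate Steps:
G = 58 (G = 2 - (-1*14)*4 = 2 - (-14)*4 = 2 - 1*(-56) = 2 + 56 = 58)
Z(A) = 4*(-1028 + A)*(1044 + A)/A (Z(A) = 4*(((A - 1028)*(A + 1044))/A) = 4*(((-1028 + A)*(1044 + A))/A) = 4*((-1028 + A)*(1044 + A)/A) = 4*(-1028 + A)*(1044 + A)/A)
-(Z(G) - 1533304) = -((64 - 4292928/58 + 4*58) - 1533304) = -((64 - 4292928*1/58 + 232) - 1533304) = -((64 - 74016 + 232) - 1533304) = -(-73720 - 1533304) = -1*(-1607024) = 1607024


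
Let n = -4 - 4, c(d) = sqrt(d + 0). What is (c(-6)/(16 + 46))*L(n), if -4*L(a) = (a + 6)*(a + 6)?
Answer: -I*sqrt(6)/62 ≈ -0.039508*I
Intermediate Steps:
c(d) = sqrt(d)
n = -8
L(a) = -(6 + a)**2/4 (L(a) = -(a + 6)*(a + 6)/4 = -(6 + a)*(6 + a)/4 = -(6 + a)**2/4)
(c(-6)/(16 + 46))*L(n) = (sqrt(-6)/(16 + 46))*(-(6 - 8)**2/4) = ((I*sqrt(6))/62)*(-1/4*(-2)**2) = ((I*sqrt(6))*(1/62))*(-1/4*4) = (I*sqrt(6)/62)*(-1) = -I*sqrt(6)/62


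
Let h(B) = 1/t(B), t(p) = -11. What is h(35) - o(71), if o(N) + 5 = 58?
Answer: -584/11 ≈ -53.091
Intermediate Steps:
o(N) = 53 (o(N) = -5 + 58 = 53)
h(B) = -1/11 (h(B) = 1/(-11) = -1/11)
h(35) - o(71) = -1/11 - 1*53 = -1/11 - 53 = -584/11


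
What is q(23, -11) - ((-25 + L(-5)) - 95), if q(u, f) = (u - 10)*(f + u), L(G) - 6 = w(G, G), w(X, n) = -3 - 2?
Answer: 275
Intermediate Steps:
w(X, n) = -5
L(G) = 1 (L(G) = 6 - 5 = 1)
q(u, f) = (-10 + u)*(f + u)
q(23, -11) - ((-25 + L(-5)) - 95) = (23² - 10*(-11) - 10*23 - 11*23) - ((-25 + 1) - 95) = (529 + 110 - 230 - 253) - (-24 - 95) = 156 - 1*(-119) = 156 + 119 = 275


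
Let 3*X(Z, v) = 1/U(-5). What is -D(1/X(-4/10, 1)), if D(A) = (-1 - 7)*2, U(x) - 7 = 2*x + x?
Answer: 16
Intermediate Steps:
U(x) = 7 + 3*x (U(x) = 7 + (2*x + x) = 7 + 3*x)
X(Z, v) = -1/24 (X(Z, v) = 1/(3*(7 + 3*(-5))) = 1/(3*(7 - 15)) = (⅓)/(-8) = (⅓)*(-⅛) = -1/24)
D(A) = -16 (D(A) = -8*2 = -16)
-D(1/X(-4/10, 1)) = -1*(-16) = 16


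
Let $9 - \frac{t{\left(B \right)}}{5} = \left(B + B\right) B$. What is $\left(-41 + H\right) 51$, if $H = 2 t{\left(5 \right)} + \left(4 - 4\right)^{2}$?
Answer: $-23001$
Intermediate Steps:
$t{\left(B \right)} = 45 - 10 B^{2}$ ($t{\left(B \right)} = 45 - 5 \left(B + B\right) B = 45 - 5 \cdot 2 B B = 45 - 5 \cdot 2 B^{2} = 45 - 10 B^{2}$)
$H = -410$ ($H = 2 \left(45 - 10 \cdot 5^{2}\right) + \left(4 - 4\right)^{2} = 2 \left(45 - 250\right) + 0^{2} = 2 \left(45 - 250\right) + 0 = 2 \left(-205\right) + 0 = -410 + 0 = -410$)
$\left(-41 + H\right) 51 = \left(-41 - 410\right) 51 = \left(-451\right) 51 = -23001$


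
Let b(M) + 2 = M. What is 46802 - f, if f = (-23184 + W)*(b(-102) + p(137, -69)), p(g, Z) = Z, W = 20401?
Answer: -434657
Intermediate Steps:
b(M) = -2 + M
f = 481459 (f = (-23184 + 20401)*((-2 - 102) - 69) = -2783*(-104 - 69) = -2783*(-173) = 481459)
46802 - f = 46802 - 1*481459 = 46802 - 481459 = -434657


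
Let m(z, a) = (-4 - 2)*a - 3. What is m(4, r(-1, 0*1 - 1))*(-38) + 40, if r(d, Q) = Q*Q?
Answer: 382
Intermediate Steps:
r(d, Q) = Q²
m(z, a) = -3 - 6*a (m(z, a) = -6*a - 3 = -3 - 6*a)
m(4, r(-1, 0*1 - 1))*(-38) + 40 = (-3 - 6*(0*1 - 1)²)*(-38) + 40 = (-3 - 6*(0 - 1)²)*(-38) + 40 = (-3 - 6*(-1)²)*(-38) + 40 = (-3 - 6*1)*(-38) + 40 = (-3 - 6)*(-38) + 40 = -9*(-38) + 40 = 342 + 40 = 382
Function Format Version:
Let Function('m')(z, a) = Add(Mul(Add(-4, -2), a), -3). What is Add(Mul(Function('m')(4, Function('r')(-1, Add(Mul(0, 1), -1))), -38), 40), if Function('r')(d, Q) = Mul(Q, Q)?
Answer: 382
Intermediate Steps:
Function('r')(d, Q) = Pow(Q, 2)
Function('m')(z, a) = Add(-3, Mul(-6, a)) (Function('m')(z, a) = Add(Mul(-6, a), -3) = Add(-3, Mul(-6, a)))
Add(Mul(Function('m')(4, Function('r')(-1, Add(Mul(0, 1), -1))), -38), 40) = Add(Mul(Add(-3, Mul(-6, Pow(Add(Mul(0, 1), -1), 2))), -38), 40) = Add(Mul(Add(-3, Mul(-6, Pow(Add(0, -1), 2))), -38), 40) = Add(Mul(Add(-3, Mul(-6, Pow(-1, 2))), -38), 40) = Add(Mul(Add(-3, Mul(-6, 1)), -38), 40) = Add(Mul(Add(-3, -6), -38), 40) = Add(Mul(-9, -38), 40) = Add(342, 40) = 382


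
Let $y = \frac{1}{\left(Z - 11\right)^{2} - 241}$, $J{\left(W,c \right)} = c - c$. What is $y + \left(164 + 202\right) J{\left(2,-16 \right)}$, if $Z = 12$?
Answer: $- \frac{1}{240} \approx -0.0041667$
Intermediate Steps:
$J{\left(W,c \right)} = 0$
$y = - \frac{1}{240}$ ($y = \frac{1}{\left(12 - 11\right)^{2} - 241} = \frac{1}{1^{2} - 241} = \frac{1}{1 - 241} = \frac{1}{-240} = - \frac{1}{240} \approx -0.0041667$)
$y + \left(164 + 202\right) J{\left(2,-16 \right)} = - \frac{1}{240} + \left(164 + 202\right) 0 = - \frac{1}{240} + 366 \cdot 0 = - \frac{1}{240} + 0 = - \frac{1}{240}$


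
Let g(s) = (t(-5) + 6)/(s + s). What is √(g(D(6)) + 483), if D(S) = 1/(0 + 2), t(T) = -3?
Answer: 9*√6 ≈ 22.045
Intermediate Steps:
D(S) = ½ (D(S) = 1/2 = ½)
g(s) = 3/(2*s) (g(s) = (-3 + 6)/(s + s) = 3/((2*s)) = 3*(1/(2*s)) = 3/(2*s))
√(g(D(6)) + 483) = √(3/(2*(½)) + 483) = √((3/2)*2 + 483) = √(3 + 483) = √486 = 9*√6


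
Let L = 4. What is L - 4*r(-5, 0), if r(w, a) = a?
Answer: 4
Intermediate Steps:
L - 4*r(-5, 0) = 4 - 4*0 = 4 + 0 = 4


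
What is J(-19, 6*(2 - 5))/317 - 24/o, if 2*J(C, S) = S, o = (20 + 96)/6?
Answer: -11673/9193 ≈ -1.2698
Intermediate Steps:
o = 58/3 (o = 116*(⅙) = 58/3 ≈ 19.333)
J(C, S) = S/2
J(-19, 6*(2 - 5))/317 - 24/o = ((6*(2 - 5))/2)/317 - 24/58/3 = ((6*(-3))/2)*(1/317) - 24*3/58 = ((½)*(-18))*(1/317) - 36/29 = -9*1/317 - 36/29 = -9/317 - 36/29 = -11673/9193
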